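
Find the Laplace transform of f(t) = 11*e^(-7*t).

11/(s + 7)

L{11} = 11/s.
By the first shifting theorem, multiplying by e^(-7t) replaces s with s + 7.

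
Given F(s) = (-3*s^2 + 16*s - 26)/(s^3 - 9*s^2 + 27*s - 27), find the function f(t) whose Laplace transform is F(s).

Factor the denominator: s^3 - 9*s^2 + 27*s - 27 = (s - 3)^3.
Partial fraction decomposition gives [-3/(s - 3)] + [-2/(s - 3)^2] + [-5/(s - 3)^3].
Invert each term: -3/(s - 3) ↔ -3e^(3t); -2/(s - 3)^2 ↔ -2t·e^(3t); -5/(s - 3)^3 ↔ (-5/2)t^2·e^(3t).

f(t) = -5*t^2*exp(3*t)/2 - 2*t*exp(3*t) - 3*exp(3*t)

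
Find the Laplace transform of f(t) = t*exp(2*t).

(s - 2)^(-2)

L{t} = 1!/s^2 = 1/s^2.
By the first shifting theorem, multiplying by e^(2t) replaces s with s - 2.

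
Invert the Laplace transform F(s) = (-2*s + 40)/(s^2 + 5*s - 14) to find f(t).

Factor the denominator: s^2 + 5*s - 14 = (s - 2)*(s + 7).
Partial fraction decomposition gives [4/(s - 2)] + [-6/(s + 7)].
Invert each term: 4/(s - 2) ↔ 4e^(2t); -6/(s + 7) ↔ -6e^(-7t).

f(t) = 4*exp(2*t) - 6*exp(-7*t)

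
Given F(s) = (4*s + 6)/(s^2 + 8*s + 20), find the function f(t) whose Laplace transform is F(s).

f(t) = -5*exp(-4*t)*sin(2*t) + 4*exp(-4*t)*cos(2*t)

Complete the square in the denominator: s^2 + 8*s + 20 = (s + 4)^2 + 2^2.
Split the numerator to match: 4*s + 6 = 4·(s + 4) - 5·2.
Invert each term: 4·(s + 4)/((s + 4)^2 + 4) ↔ 4e^(-4t)cos(2t); -5·2/((s + 4)^2 + 4) ↔ -5e^(-4t)sin(2t).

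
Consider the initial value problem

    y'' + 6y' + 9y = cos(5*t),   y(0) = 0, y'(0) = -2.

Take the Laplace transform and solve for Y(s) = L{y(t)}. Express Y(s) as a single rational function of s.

Y(s) = (-2*s^2 + s - 50)/(s^4 + 6*s^3 + 34*s^2 + 150*s + 225)

Laplace-transform each side.
With L{y''} = s^2 Y - s·y(0) - y'(0) and L{y'} = sY - y(0), with y(0) = 0, y'(0) = -2: the LHS transforms to (s^2 + 6*s + 9)Y - (-2).
The right side is L{cos(5*t)} = s/(s^2 + 25).
So (s^2 + 6*s + 9)Y = s/(s^2 + 25) + (-2).
Divide through and combine into a single rational function.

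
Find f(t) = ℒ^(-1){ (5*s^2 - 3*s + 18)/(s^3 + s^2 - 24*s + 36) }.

f(t) = 6*exp(3*t) - 4*exp(2*t) + 3*exp(-6*t)

Factor the denominator: s^3 + s^2 - 24*s + 36 = (s - 3)*(s - 2)*(s + 6).
Partial fraction decomposition gives [3/(s + 6)] + [6/(s - 3)] + [-4/(s - 2)].
Invert each term: 3/(s + 6) ↔ 3e^(-6t); 6/(s - 3) ↔ 6e^(3t); -4/(s - 2) ↔ -4e^(2t).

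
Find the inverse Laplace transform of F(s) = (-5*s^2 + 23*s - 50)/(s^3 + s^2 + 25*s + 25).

5*sin(5*t) - 2*cos(5*t) - 3*exp(-t)

Factor the denominator: s^3 + s^2 + 25*s + 25 = (s + 1)*(s^2 + 25).
Partial fraction decomposition gives [-3/(s + 1)] + [-2*s/(s^2 + 25)] + [25/(s^2 + 25)].
Invert each term: -3/(s + 1) ↔ -3e^(-t); -2·s/(s^2 + 25) ↔ -2cos(5t); 5·5/(s^2 + 25) ↔ 5sin(5t).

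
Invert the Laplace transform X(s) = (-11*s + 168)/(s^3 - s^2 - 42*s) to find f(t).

f(t) = exp(7*t) - 4 + 3*exp(-6*t)

Factor the denominator: s^3 - s^2 - 42*s = s*(s - 7)*(s + 6).
Partial fraction decomposition gives [1/(s - 7)] + [-4/s] + [3/(s + 6)].
Invert each term: 1/(s - 7) ↔ e^(7t); -4/(s - 0) ↔ -4e^(0t); 3/(s + 6) ↔ 3e^(-6t).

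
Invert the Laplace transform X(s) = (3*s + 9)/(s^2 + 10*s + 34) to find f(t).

Complete the square in the denominator: s^2 + 10*s + 34 = (s + 5)^2 + 3^2.
Split the numerator to match: 3*s + 9 = 3·(s + 5) - 2·3.
Invert each term: 3·(s + 5)/((s + 5)^2 + 9) ↔ 3e^(-5t)cos(3t); -2·3/((s + 5)^2 + 9) ↔ -2e^(-5t)sin(3t).

f(t) = -2*exp(-5*t)*sin(3*t) + 3*exp(-5*t)*cos(3*t)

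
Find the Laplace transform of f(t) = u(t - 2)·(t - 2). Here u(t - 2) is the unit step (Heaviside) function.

exp(-2*s)/s^2

By the second shifting theorem, L{u(t - c)·g(t - c)} = e^(-cs)·H(s) with c = 2 and H(s) = L{g(t)}.
L{t} = 1!/s^2 = 1/s^2.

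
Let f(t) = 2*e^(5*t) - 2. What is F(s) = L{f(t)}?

The transform is linear, so treat each term independently.
L{-2} = -2/s; (2)·[L{e^(5t)} = 1/(s - 5)].

F(s) = 2/(s - 5) - 2/s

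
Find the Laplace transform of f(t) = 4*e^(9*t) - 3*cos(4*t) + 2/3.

-3*s/(s^2 + 16) + 4/(s - 9) + 2/(3*s)

Apply the Laplace transform termwise.
L{2/3} = (2/3)/s; (-3)·[L{cos(4t)} = s/(s^2 + 16)]; (4)·[L{e^(9t)} = 1/(s - 9)].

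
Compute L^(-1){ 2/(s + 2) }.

2*exp(-2*t)

Since L{e^(-2t)} = 1/(s + 2), the inverse is exp(-2*t), scaled by 2.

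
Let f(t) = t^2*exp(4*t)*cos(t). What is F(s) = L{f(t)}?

F(s) = 2*(s - 4)*(s^2 - 8*s + 13)/(s^2 - 8*s + 17)^3

L{cos(t)} = s/(s^2 + 1).
Multiplying by e^(4t) shifts s → s - 4, so L{exp(4*t)*cos(t)} = (s - 4)/((s - 4)^2 + 1).
Then apply L{t^2·g(t)} = (-1)^2 d^2/ds^2[G(s)] with G(s) = (s - 4)/((s - 4)^2 + 1):
differentiating 2 times and applying the sign gives 2*(s - 4)*(s^2 - 8*s + 13)/(s^2 - 8*s + 17)^3.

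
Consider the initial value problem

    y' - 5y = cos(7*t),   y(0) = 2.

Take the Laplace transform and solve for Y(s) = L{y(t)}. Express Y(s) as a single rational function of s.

Y(s) = (2*s^2 + s + 98)/(s^3 - 5*s^2 + 49*s - 245)

Take the Laplace transform of both sides.
With L{y'} = sY - y(0) = sY - 2: the LHS transforms to (s - 5)Y - (2).
The right side is L{cos(7*t)} = s/(s^2 + 49).
So (s - 5)Y = s/(s^2 + 49) + (2).
Solve for Y(s) and write it as one ratio of polynomials.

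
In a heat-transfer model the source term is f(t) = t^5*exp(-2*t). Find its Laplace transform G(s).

G(s) = 120/(s + 2)^6

L{t^5} = 5!/s^6 = 120/s^6.
By the first shifting theorem, multiplying by e^(-2t) replaces s with s + 2.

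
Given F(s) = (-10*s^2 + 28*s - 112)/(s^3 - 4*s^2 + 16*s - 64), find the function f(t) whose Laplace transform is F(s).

f(t) = -5*exp(4*t) + 2*sin(4*t) - 5*cos(4*t)

Factor the denominator: s^3 - 4*s^2 + 16*s - 64 = (s - 4)*(s^2 + 16).
Partial fraction decomposition gives [-5/(s - 4)] + [-5*s/(s^2 + 16)] + [8/(s^2 + 16)].
Invert each term: -5/(s - 4) ↔ -5e^(4t); -5·s/(s^2 + 16) ↔ -5cos(4t); 2·4/(s^2 + 16) ↔ 2sin(4t).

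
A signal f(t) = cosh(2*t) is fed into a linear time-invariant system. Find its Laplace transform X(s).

L{cosh(2t)} = s/(s^2 - 4).

X(s) = s/(s^2 - 4)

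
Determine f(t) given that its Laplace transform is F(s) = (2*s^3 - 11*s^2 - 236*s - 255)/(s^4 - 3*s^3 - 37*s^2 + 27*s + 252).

Factor the denominator: s^4 - 3*s^3 - 37*s^2 + 27*s + 252 = (s - 7)*(s - 3)*(s + 3)*(s + 4).
Partial fraction decomposition gives [-4/(s - 7)] + [5/(s + 3)] + [-5/(s + 4)] + [6/(s - 3)].
Invert each term: -4/(s - 7) ↔ -4e^(7t); 5/(s + 3) ↔ 5e^(-3t); -5/(s + 4) ↔ -5e^(-4t); 6/(s - 3) ↔ 6e^(3t).

f(t) = -4*exp(7*t) + 6*exp(3*t) + 5*exp(-3*t) - 5*exp(-4*t)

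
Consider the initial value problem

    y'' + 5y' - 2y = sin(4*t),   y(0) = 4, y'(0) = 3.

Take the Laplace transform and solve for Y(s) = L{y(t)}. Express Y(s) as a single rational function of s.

Y(s) = (4*s^3 + 23*s^2 + 64*s + 372)/(s^4 + 5*s^3 + 14*s^2 + 80*s - 32)

Take the Laplace transform of both sides.
The derivative rules (L{y''} = s^2 Y - s·y(0) - y'(0) and L{y'} = sY - y(0), with y(0) = 4, y'(0) = 3) turn the left side into (s^2 + 5*s - 2)Y - (4*s + 23).
The right side is L{sin(4*t)} = 4/(s^2 + 16).
So (s^2 + 5*s - 2)Y = 4/(s^2 + 16) + (4*s + 23).
Isolate Y and clear denominators.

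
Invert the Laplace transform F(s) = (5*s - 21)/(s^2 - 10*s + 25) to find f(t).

f(t) = 4*t*exp(5*t) + 5*exp(5*t)

Factor the denominator: s^2 - 10*s + 25 = (s - 5)^2.
Partial fraction decomposition gives [5/(s - 5)] + [4/(s - 5)^2].
Invert each term: 5/(s - 5) ↔ 5e^(5t); 4/(s - 5)^2 ↔ 4t·e^(5t).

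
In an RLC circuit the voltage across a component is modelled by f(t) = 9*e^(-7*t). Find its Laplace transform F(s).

L{9} = 9/s.
By the first shifting theorem, multiplying by e^(-7t) replaces s with s + 7.

F(s) = 9/(s + 7)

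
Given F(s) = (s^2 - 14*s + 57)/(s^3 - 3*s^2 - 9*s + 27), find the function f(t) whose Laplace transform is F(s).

f(t) = 4*t*exp(3*t) - 2*exp(3*t) + 3*exp(-3*t)

Factor the denominator: s^3 - 3*s^2 - 9*s + 27 = (s - 3)^2*(s + 3).
Partial fraction decomposition gives [-2/(s - 3)] + [4/(s - 3)^2] + [3/(s + 3)].
Invert each term: -2/(s - 3) ↔ -2e^(3t); 4/(s - 3)^2 ↔ 4t·e^(3t); 3/(s + 3) ↔ 3e^(-3t).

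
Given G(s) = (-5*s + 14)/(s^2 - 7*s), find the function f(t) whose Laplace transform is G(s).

Factor the denominator: s^2 - 7*s = s*(s - 7).
Partial fraction decomposition gives [-3/(s - 7)] + [-2/s].
Invert each term: -3/(s - 7) ↔ -3e^(7t); -2/(s - 0) ↔ -2e^(0t).

f(t) = -3*exp(7*t) - 2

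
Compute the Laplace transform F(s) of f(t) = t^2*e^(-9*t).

F(s) = 2/(s + 9)^3

L{e^(-9t)} = 1/(s + 9).
Then apply L{t^2·g(t)} = (-1)^2 d^2/ds^2[G(s)] with G(s) = 1/(s + 9):
differentiating 2 times and applying the sign gives 2/(s + 9)^3.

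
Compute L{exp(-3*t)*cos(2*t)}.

(s + 3)/((s + 3)^2 + 4)

L{cos(2t)} = s/(s^2 + 4).
By the first shifting theorem, multiplying by e^(-3t) replaces s with s + 3.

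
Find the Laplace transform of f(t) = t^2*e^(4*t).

L{e^(4t)} = 1/(s - 4).
Then apply L{t^2·g(t)} = (-1)^2 d^2/ds^2[G(s)] with G(s) = 1/(s - 4):
differentiating 2 times and applying the sign gives 2/(s - 4)^3.

2/(s - 4)^3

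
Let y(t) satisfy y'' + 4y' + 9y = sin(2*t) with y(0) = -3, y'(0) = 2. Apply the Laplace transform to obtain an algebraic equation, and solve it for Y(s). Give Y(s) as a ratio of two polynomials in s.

Y(s) = (-3*s^3 - 10*s^2 - 12*s - 38)/(s^4 + 4*s^3 + 13*s^2 + 16*s + 36)

Take the Laplace transform of both sides.
The derivative rules (L{y''} = s^2 Y - s·y(0) - y'(0) and L{y'} = sY - y(0), with y(0) = -3, y'(0) = 2) turn the left side into (s^2 + 4*s + 9)Y - (-3*s - 10).
The right side is L{sin(2*t)} = 2/(s^2 + 4).
So (s^2 + 4*s + 9)Y = 2/(s^2 + 4) + (-3*s - 10).
Divide through and combine into a single rational function.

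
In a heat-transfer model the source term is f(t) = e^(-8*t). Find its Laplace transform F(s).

F(s) = 1/(s + 8)

L{1} = 1/s.
By the first shifting theorem, multiplying by e^(-8t) replaces s with s + 8.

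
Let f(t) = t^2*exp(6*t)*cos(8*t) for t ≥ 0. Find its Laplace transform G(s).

L{cos(8t)} = s/(s^2 + 64).
Multiplying by e^(6t) shifts s → s - 6, so L{exp(6*t)*cos(8*t)} = (s - 6)/((s - 6)^2 + 64).
Then apply L{t^2·g(t)} = (-1)^2 d^2/ds^2[H(s)] with H(s) = (s - 6)/((s - 6)^2 + 64):
differentiating 2 times and applying the sign gives 2*(s - 6)*(s^2 - 12*s - 156)/(s^2 - 12*s + 100)^3.

G(s) = 2*(s - 6)*(s^2 - 12*s - 156)/(s^2 - 12*s + 100)^3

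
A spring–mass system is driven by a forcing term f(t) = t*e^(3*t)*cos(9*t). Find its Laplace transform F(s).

F(s) = (s - 12)*(s + 6)/(s^2 - 6*s + 90)^2

L{cos(9t)} = s/(s^2 + 81).
Multiplying by e^(3t) shifts s → s - 3, so L{e^(3*t)*cos(9*t)} = (s - 3)/((s - 3)^2 + 81).
Then apply L{t·g(t)} = -d/ds[G(s)] with G(s) = (s - 3)/((s - 3)^2 + 81):
differentiating 1 time and applying the sign gives (s - 12)*(s + 6)/(s^2 - 6*s + 90)^2.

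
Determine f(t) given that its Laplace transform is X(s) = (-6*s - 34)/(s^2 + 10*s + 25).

Factor the denominator: s^2 + 10*s + 25 = (s + 5)^2.
Partial fraction decomposition gives [-6/(s + 5)] + [-4/(s + 5)^2].
Invert each term: -6/(s + 5) ↔ -6e^(-5t); -4/(s + 5)^2 ↔ -4t·e^(-5t).

f(t) = -4*t*exp(-5*t) - 6*exp(-5*t)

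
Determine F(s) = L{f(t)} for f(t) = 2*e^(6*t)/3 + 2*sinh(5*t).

The transform is linear, so treat each term independently.
(2)·[L{sinh(5t)} = 5/(s^2 - 25)]; (2/3)·[L{e^(6t)} = 1/(s - 6)].

F(s) = 10/(s^2 - 25) + 2/(3*(s - 6))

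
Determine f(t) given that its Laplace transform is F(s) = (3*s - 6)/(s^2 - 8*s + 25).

Complete the square in the denominator: s^2 - 8*s + 25 = (s - 4)^2 + 3^2.
Split the numerator to match: 3*s - 6 = 3·(s - 4) + 2·3.
Invert each term: 3·(s - 4)/((s - 4)^2 + 9) ↔ 3e^(4t)cos(3t); 2·3/((s - 4)^2 + 9) ↔ 2e^(4t)sin(3t).

f(t) = 2*exp(4*t)*sin(3*t) + 3*exp(4*t)*cos(3*t)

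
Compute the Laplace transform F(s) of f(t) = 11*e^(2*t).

L{11} = 11/s.
By the first shifting theorem, multiplying by e^(2t) replaces s with s - 2.

F(s) = 11/(s - 2)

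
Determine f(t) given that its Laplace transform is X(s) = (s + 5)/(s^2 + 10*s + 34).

Rewrite the denominator: s^2 + 10*s + 34 = (s + 5)^2 + 9.
The form in (s + 5) signals a first-shifting-theorem factor e^(-5t).
Since L{cos(3t)} = s/(s^2 + 9), the inverse is e^(-5*t)*cos(3*t).

f(t) = exp(-5*t)*cos(3*t)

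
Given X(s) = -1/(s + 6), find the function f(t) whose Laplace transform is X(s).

f(t) = -exp(-6*t)

Since L{e^(-6t)} = 1/(s + 6), the inverse is e^(-6*t), scaled by -1.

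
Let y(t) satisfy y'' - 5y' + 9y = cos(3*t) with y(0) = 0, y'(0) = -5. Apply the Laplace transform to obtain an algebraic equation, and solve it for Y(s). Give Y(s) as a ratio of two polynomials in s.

Y(s) = (-5*s^2 + s - 45)/(s^4 - 5*s^3 + 18*s^2 - 45*s + 81)

Apply the Laplace transform to the equation.
Using L{y''} = s^2 Y - s·y(0) - y'(0) and L{y'} = sY - y(0), with y(0) = 0, y'(0) = -5, the left side becomes (s^2 - 5*s + 9)Y - (-5).
The right side is L{cos(3*t)} = s/(s^2 + 9).
So (s^2 - 5*s + 9)Y = s/(s^2 + 9) + (-5).
Solve for Y(s) and write it as one ratio of polynomials.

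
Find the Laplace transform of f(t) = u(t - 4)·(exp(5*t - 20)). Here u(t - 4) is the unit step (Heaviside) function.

exp(-4*s)/(s - 5)

By the second shifting theorem, L{u(t - c)·g(t - c)} = e^(-cs)·G(s) with c = 4 and G(s) = L{g(t)}.
L{e^(5t)} = 1/(s - 5).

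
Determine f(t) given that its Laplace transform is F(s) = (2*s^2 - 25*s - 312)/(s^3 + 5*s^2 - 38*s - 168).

Factor the denominator: s^3 + 5*s^2 - 38*s - 168 = (s - 6)*(s + 4)*(s + 7).
Partial fraction decomposition gives [6/(s + 4)] + [-3/(s - 6)] + [-1/(s + 7)].
Invert each term: 6/(s + 4) ↔ 6e^(-4t); -3/(s - 6) ↔ -3e^(6t); -1/(s + 7) ↔ -e^(-7t).

f(t) = -3*exp(6*t) + 6*exp(-4*t) - exp(-7*t)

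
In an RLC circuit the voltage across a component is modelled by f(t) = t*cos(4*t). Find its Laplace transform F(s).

F(s) = (s - 4)*(s + 4)/(s^2 + 16)^2

L{cos(4t)} = s/(s^2 + 16).
Then apply L{t·g(t)} = -d/ds[G(s)] with G(s) = s/(s^2 + 16):
differentiating 1 time and applying the sign gives (s - 4)*(s + 4)/(s^2 + 16)^2.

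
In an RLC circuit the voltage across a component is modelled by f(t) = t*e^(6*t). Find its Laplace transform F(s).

F(s) = (s - 6)^(-2)

L{e^(6t)} = 1/(s - 6).
Then apply L{t·g(t)} = -d/ds[G(s)] with G(s) = 1/(s - 6):
differentiating 1 time and applying the sign gives (s - 6)^(-2).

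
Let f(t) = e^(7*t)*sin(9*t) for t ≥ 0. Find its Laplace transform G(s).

L{sin(9t)} = 9/(s^2 + 81).
By the first shifting theorem, multiplying by e^(7t) replaces s with s - 7.

G(s) = 9/((s - 7)^2 + 81)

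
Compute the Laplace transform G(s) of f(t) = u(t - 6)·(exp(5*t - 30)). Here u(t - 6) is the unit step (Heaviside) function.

G(s) = exp(-6*s)/(s - 5)

By the second shifting theorem, L{u(t - c)·g(t - c)} = e^(-cs)·H(s) with c = 6 and H(s) = L{g(t)}.
L{e^(5t)} = 1/(s - 5).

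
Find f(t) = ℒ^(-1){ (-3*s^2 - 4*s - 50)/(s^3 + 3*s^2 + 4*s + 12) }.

Factor the denominator: s^3 + 3*s^2 + 4*s + 12 = (s + 3)*(s^2 + 4).
Partial fraction decomposition gives [-5/(s + 3)] + [2*s/(s^2 + 4)] + [-10/(s^2 + 4)].
Invert each term: -5/(s + 3) ↔ -5e^(-3t); 2·s/(s^2 + 4) ↔ 2cos(2t); -5·2/(s^2 + 4) ↔ -5sin(2t).

f(t) = -5*sin(2*t) + 2*cos(2*t) - 5*exp(-3*t)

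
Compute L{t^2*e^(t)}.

L{e^(t)} = 1/(s - 1).
Then apply L{t^2·g(t)} = (-1)^2 d^2/ds^2[G(s)] with G(s) = 1/(s - 1):
differentiating 2 times and applying the sign gives 2/(s - 1)^3.

2/(s - 1)^3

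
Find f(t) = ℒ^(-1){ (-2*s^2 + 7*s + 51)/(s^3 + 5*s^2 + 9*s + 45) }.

f(t) = 4*sin(3*t) - cos(3*t) - exp(-5*t)

Factor the denominator: s^3 + 5*s^2 + 9*s + 45 = (s + 5)*(s^2 + 9).
Partial fraction decomposition gives [-1/(s + 5)] + [-s/(s^2 + 9)] + [12/(s^2 + 9)].
Invert each term: -1/(s + 5) ↔ -e^(-5t); -1·s/(s^2 + 9) ↔ -cos(3t); 4·3/(s^2 + 9) ↔ 4sin(3t).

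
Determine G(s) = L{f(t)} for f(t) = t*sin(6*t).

L{sin(6t)} = 6/(s^2 + 36).
Then apply L{t·g(t)} = -d/ds[H(s)] with H(s) = 6/(s^2 + 36):
differentiating 1 time and applying the sign gives 12*s/(s^2 + 36)^2.

G(s) = 12*s/(s^2 + 36)^2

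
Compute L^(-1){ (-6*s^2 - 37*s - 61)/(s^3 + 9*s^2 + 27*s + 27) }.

-2*t^2*exp(-3*t) - t*exp(-3*t) - 6*exp(-3*t)

Factor the denominator: s^3 + 9*s^2 + 27*s + 27 = (s + 3)^3.
Partial fraction decomposition gives [-6/(s + 3)] + [-1/(s + 3)^2] + [-4/(s + 3)^3].
Invert each term: -6/(s + 3) ↔ -6e^(-3t); -1/(s + 3)^2 ↔ -t·e^(-3t); -4/(s + 3)^3 ↔ (-2)t^2·e^(-3t).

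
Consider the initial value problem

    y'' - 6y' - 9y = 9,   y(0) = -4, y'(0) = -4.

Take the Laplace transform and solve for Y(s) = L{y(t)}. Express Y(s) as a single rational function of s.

Apply the Laplace transform to the equation.
With L{y''} = s^2 Y - s·y(0) - y'(0) and L{y'} = sY - y(0), with y(0) = -4, y'(0) = -4: the LHS transforms to (s^2 - 6*s - 9)Y - (-4*s + 20).
The right side is L{9} = 9/s.
So (s^2 - 6*s - 9)Y = 9/s + (-4*s + 20).
Isolate Y and clear denominators.

Y(s) = (-4*s^2 + 20*s + 9)/(s^3 - 6*s^2 - 9*s)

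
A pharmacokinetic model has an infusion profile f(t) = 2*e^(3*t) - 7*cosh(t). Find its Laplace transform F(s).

Apply the Laplace transform termwise.
(2)·[L{e^(3t)} = 1/(s - 3)]; (-7)·[L{cosh(t)} = s/(s^2 - 1)].

F(s) = -7*s/(s^2 - 1) + 2/(s - 3)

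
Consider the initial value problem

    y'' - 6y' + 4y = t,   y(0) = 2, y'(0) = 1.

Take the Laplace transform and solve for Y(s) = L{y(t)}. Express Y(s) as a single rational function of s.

Transform both sides with L{·}.
Using L{y''} = s^2 Y - s·y(0) - y'(0) and L{y'} = sY - y(0), with y(0) = 2, y'(0) = 1, the left side becomes (s^2 - 6*s + 4)Y - (2*s - 11).
The right side is L{t} = s^(-2).
So (s^2 - 6*s + 4)Y = s^(-2) + (2*s - 11).
Solve for Y(s) and write it as one ratio of polynomials.

Y(s) = (2*s^3 - 11*s^2 + 1)/(s^4 - 6*s^3 + 4*s^2)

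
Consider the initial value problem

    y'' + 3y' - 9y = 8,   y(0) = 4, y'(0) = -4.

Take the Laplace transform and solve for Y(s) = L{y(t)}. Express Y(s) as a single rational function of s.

Apply the Laplace transform to the equation.
Using L{y''} = s^2 Y - s·y(0) - y'(0) and L{y'} = sY - y(0), with y(0) = 4, y'(0) = -4, the left side becomes (s^2 + 3*s - 9)Y - (4*s + 8).
The right side is L{8} = 8/s.
So (s^2 + 3*s - 9)Y = 8/s + (4*s + 8).
Isolate Y and clear denominators.

Y(s) = (4*s^2 + 8*s + 8)/(s^3 + 3*s^2 - 9*s)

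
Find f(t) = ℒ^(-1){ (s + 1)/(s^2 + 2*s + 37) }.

f(t) = exp(-t)*cos(6*t)

Rewrite the denominator: s^2 + 2*s + 37 = (s + 1)^2 + 36.
The form in (s + 1) signals a first-shifting-theorem factor e^(-t).
Since L{cos(6t)} = s/(s^2 + 36), the inverse is e^(-t)*cos(6*t).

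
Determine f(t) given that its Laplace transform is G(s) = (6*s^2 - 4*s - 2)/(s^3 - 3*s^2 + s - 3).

Factor the denominator: s^3 - 3*s^2 + s - 3 = (s - 3)*(s^2 + 1).
Partial fraction decomposition gives [4/(s - 3)] + [2*s/(s^2 + 1)] + [2/(s^2 + 1)].
Invert each term: 4/(s - 3) ↔ 4e^(3t); 2·s/(s^2 + 1) ↔ 2cos(t); 2·1/(s^2 + 1) ↔ 2sin(t).

f(t) = 4*exp(3*t) + 2*sin(t) + 2*cos(t)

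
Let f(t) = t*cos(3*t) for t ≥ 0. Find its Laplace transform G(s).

G(s) = (s - 3)*(s + 3)/(s^2 + 9)^2

L{cos(3t)} = s/(s^2 + 9).
Then apply L{t·g(t)} = -d/ds[H(s)] with H(s) = s/(s^2 + 9):
differentiating 1 time and applying the sign gives (s - 3)*(s + 3)/(s^2 + 9)^2.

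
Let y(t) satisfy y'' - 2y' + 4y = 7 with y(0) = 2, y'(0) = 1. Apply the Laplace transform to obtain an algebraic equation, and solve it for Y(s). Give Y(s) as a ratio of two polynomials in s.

Apply the Laplace transform to the equation.
Using L{y''} = s^2 Y - s·y(0) - y'(0) and L{y'} = sY - y(0), with y(0) = 2, y'(0) = 1, the left side becomes (s^2 - 2*s + 4)Y - (2*s - 3).
The right side is L{7} = 7/s.
So (s^2 - 2*s + 4)Y = 7/s + (2*s - 3).
Solve for Y(s) and write it as one ratio of polynomials.

Y(s) = (2*s^2 - 3*s + 7)/(s^3 - 2*s^2 + 4*s)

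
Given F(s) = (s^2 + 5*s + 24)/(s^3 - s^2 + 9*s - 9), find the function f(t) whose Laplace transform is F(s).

f(t) = 3*exp(t) + sin(3*t) - 2*cos(3*t)

Factor the denominator: s^3 - s^2 + 9*s - 9 = (s - 1)*(s^2 + 9).
Partial fraction decomposition gives [3/(s - 1)] + [-2*s/(s^2 + 9)] + [3/(s^2 + 9)].
Invert each term: 3/(s - 1) ↔ 3e^(t); -2·s/(s^2 + 9) ↔ -2cos(3t); 1·3/(s^2 + 9) ↔ sin(3t).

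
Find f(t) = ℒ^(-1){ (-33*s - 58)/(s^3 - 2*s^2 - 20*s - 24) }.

f(t) = -t*exp(-2*t) - 4*exp(6*t) + 4*exp(-2*t)

Factor the denominator: s^3 - 2*s^2 - 20*s - 24 = (s - 6)*(s + 2)^2.
Partial fraction decomposition gives [4/(s + 2)] + [-1/(s + 2)^2] + [-4/(s - 6)].
Invert each term: 4/(s + 2) ↔ 4e^(-2t); -1/(s + 2)^2 ↔ -t·e^(-2t); -4/(s - 6) ↔ -4e^(6t).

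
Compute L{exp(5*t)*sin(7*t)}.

7/((s - 5)^2 + 49)

L{sin(7t)} = 7/(s^2 + 49).
By the first shifting theorem, multiplying by e^(5t) replaces s with s - 5.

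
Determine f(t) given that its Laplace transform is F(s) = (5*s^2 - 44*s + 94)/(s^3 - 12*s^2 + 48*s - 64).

Factor the denominator: s^3 - 12*s^2 + 48*s - 64 = (s - 4)^3.
Partial fraction decomposition gives [5/(s - 4)] + [-4/(s - 4)^2] + [-2/(s - 4)^3].
Invert each term: 5/(s - 4) ↔ 5e^(4t); -4/(s - 4)^2 ↔ -4t·e^(4t); -2/(s - 4)^3 ↔ (-1)t^2·e^(4t).

f(t) = -t^2*exp(4*t) - 4*t*exp(4*t) + 5*exp(4*t)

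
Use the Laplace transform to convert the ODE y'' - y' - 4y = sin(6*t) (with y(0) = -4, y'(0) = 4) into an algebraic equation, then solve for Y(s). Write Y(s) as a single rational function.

Take the Laplace transform of both sides.
Using L{y''} = s^2 Y - s·y(0) - y'(0) and L{y'} = sY - y(0), with y(0) = -4, y'(0) = 4, the left side becomes (s^2 - s - 4)Y - (-4*s + 8).
The right side is L{sin(6*t)} = 6/(s^2 + 36).
So (s^2 - s - 4)Y = 6/(s^2 + 36) + (-4*s + 8).
Divide through and combine into a single rational function.

Y(s) = (-4*s^3 + 8*s^2 - 144*s + 294)/(s^4 - s^3 + 32*s^2 - 36*s - 144)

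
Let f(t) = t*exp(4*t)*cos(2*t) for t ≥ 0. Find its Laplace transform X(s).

L{cos(2t)} = s/(s^2 + 4).
Multiplying by e^(4t) shifts s → s - 4, so L{exp(4*t)*cos(2*t)} = (s - 4)/((s - 4)^2 + 4).
Then apply L{t·g(t)} = -d/ds[G(s)] with G(s) = (s - 4)/((s - 4)^2 + 4):
differentiating 1 time and applying the sign gives (s - 6)*(s - 2)/(s^2 - 8*s + 20)^2.

X(s) = (s - 6)*(s - 2)/(s^2 - 8*s + 20)^2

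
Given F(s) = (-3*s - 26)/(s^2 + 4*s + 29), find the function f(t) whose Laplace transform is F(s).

Complete the square in the denominator: s^2 + 4*s + 29 = (s + 2)^2 + 5^2.
Split the numerator to match: -3*s - 26 = -3·(s + 2) - 4·5.
Invert each term: -3·(s + 2)/((s + 2)^2 + 25) ↔ -3e^(-2t)cos(5t); -4·5/((s + 2)^2 + 25) ↔ -4e^(-2t)sin(5t).

f(t) = -4*exp(-2*t)*sin(5*t) - 3*exp(-2*t)*cos(5*t)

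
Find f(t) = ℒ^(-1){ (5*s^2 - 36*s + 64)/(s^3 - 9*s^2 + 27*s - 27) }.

f(t) = t^2*exp(3*t)/2 - 6*t*exp(3*t) + 5*exp(3*t)

Factor the denominator: s^3 - 9*s^2 + 27*s - 27 = (s - 3)^3.
Partial fraction decomposition gives [5/(s - 3)] + [-6/(s - 3)^2] + [(s - 3)^(-3)].
Invert each term: 5/(s - 3) ↔ 5e^(3t); -6/(s - 3)^2 ↔ -6t·e^(3t); 1/(s - 3)^3 ↔ (1/2)t^2·e^(3t).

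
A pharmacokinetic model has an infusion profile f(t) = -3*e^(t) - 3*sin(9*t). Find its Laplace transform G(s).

Apply the Laplace transform termwise.
(-3)·[L{sin(9t)} = 9/(s^2 + 81)]; (-3)·[L{e^(t)} = 1/(s - 1)].

G(s) = -27/(s^2 + 81) - 3/(s - 1)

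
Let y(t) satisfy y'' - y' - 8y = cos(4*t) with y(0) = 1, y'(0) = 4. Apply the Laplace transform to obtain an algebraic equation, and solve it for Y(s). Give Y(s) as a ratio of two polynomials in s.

Transform both sides with L{·}.
Using L{y''} = s^2 Y - s·y(0) - y'(0) and L{y'} = sY - y(0), with y(0) = 1, y'(0) = 4, the left side becomes (s^2 - s - 8)Y - (s + 3).
The right side is L{cos(4*t)} = s/(s^2 + 16).
So (s^2 - s - 8)Y = s/(s^2 + 16) + (s + 3).
Divide through and combine into a single rational function.

Y(s) = (s^3 + 3*s^2 + 17*s + 48)/(s^4 - s^3 + 8*s^2 - 16*s - 128)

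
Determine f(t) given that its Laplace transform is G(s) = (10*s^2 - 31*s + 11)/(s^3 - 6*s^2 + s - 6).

f(t) = 5*exp(6*t) - sin(t) + 5*cos(t)

Factor the denominator: s^3 - 6*s^2 + s - 6 = (s - 6)*(s^2 + 1).
Partial fraction decomposition gives [5/(s - 6)] + [5*s/(s^2 + 1)] + [-1/(s^2 + 1)].
Invert each term: 5/(s - 6) ↔ 5e^(6t); 5·s/(s^2 + 1) ↔ 5cos(t); -1·1/(s^2 + 1) ↔ -sin(t).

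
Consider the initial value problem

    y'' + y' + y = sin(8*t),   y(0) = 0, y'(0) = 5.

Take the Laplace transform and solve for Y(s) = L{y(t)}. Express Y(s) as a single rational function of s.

Y(s) = (5*s^2 + 328)/(s^4 + s^3 + 65*s^2 + 64*s + 64)

Laplace-transform each side.
The derivative rules (L{y''} = s^2 Y - s·y(0) - y'(0) and L{y'} = sY - y(0), with y(0) = 0, y'(0) = 5) turn the left side into (s^2 + s + 1)Y - (5).
The right side is L{sin(8*t)} = 8/(s^2 + 64).
So (s^2 + s + 1)Y = 8/(s^2 + 64) + (5).
Isolate Y and clear denominators.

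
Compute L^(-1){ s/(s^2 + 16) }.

cos(4*t)

Since L{cos(4t)} = s/(s^2 + 16), the inverse is cos(4*t).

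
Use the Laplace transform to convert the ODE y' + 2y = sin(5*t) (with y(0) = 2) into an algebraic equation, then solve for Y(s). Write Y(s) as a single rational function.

Take the Laplace transform of both sides.
Using L{y'} = sY - y(0) = sY - 2, the left side becomes (s + 2)Y - (2).
The right side is L{sin(5*t)} = 5/(s^2 + 25).
So (s + 2)Y = 5/(s^2 + 25) + (2).
Divide through and combine into a single rational function.

Y(s) = (2*s^2 + 55)/(s^3 + 2*s^2 + 25*s + 50)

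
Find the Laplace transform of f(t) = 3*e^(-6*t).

L{3} = 3/s.
By the first shifting theorem, multiplying by e^(-6t) replaces s with s + 6.

3/(s + 6)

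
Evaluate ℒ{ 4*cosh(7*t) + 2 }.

4*s/(s^2 - 49) + 2/s

Apply the Laplace transform termwise.
L{2} = 2/s; (4)·[L{cosh(7t)} = s/(s^2 - 49)].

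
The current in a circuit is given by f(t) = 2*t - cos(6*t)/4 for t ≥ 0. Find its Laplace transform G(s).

Apply the Laplace transform termwise.
(-1/4)·[L{cos(6t)} = s/(s^2 + 36)]; (2)·[L{t} = 1!/s^2 = 1/s^2].

G(s) = -s/(4*(s^2 + 36)) + 2/s^2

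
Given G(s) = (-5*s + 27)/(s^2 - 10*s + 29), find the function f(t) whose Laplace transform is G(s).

f(t) = exp(5*t)*sin(2*t) - 5*exp(5*t)*cos(2*t)

Complete the square in the denominator: s^2 - 10*s + 29 = (s - 5)^2 + 2^2.
Split the numerator to match: -5*s + 27 = -5·(s - 5) + 1·2.
Invert each term: -5·(s - 5)/((s - 5)^2 + 4) ↔ -5e^(5t)cos(2t); 1·2/((s - 5)^2 + 4) ↔ e^(5t)sin(2t).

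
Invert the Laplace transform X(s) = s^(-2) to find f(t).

f(t) = t

Since L{t} = 1!/s^2 = 1/s^2, the inverse is t.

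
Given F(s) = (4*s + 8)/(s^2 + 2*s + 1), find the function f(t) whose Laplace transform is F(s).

Factor the denominator: s^2 + 2*s + 1 = (s + 1)^2.
Partial fraction decomposition gives [4/(s + 1)] + [4/(s + 1)^2].
Invert each term: 4/(s + 1) ↔ 4e^(-t); 4/(s + 1)^2 ↔ 4t·e^(-t).

f(t) = 4*t*exp(-t) + 4*exp(-t)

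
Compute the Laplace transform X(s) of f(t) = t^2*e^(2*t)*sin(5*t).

X(s) = 10*(3*s^2 - 12*s - 13)/(s^2 - 4*s + 29)^3

L{sin(5t)} = 5/(s^2 + 25).
Multiplying by e^(2t) shifts s → s - 2, so L{e^(2*t)*sin(5*t)} = 5/((s - 2)^2 + 25).
Then apply L{t^2·g(t)} = (-1)^2 d^2/ds^2[G(s)] with G(s) = 5/((s - 2)^2 + 25):
differentiating 2 times and applying the sign gives 10*(3*s^2 - 12*s - 13)/(s^2 - 4*s + 29)^3.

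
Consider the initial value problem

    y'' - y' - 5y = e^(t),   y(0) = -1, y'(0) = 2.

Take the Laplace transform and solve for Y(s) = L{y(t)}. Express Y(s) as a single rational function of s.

Apply the Laplace transform to the equation.
Using L{y''} = s^2 Y - s·y(0) - y'(0) and L{y'} = sY - y(0), with y(0) = -1, y'(0) = 2, the left side becomes (s^2 - s - 5)Y - (-s + 3).
The right side is L{e^(t)} = 1/(s - 1).
So (s^2 - s - 5)Y = 1/(s - 1) + (-s + 3).
Solve for Y(s) and write it as one ratio of polynomials.

Y(s) = (-s^2 + 4*s - 2)/(s^3 - 2*s^2 - 4*s + 5)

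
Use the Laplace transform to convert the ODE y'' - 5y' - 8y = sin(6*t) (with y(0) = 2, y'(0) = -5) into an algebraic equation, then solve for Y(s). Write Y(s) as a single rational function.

Y(s) = (2*s^3 - 15*s^2 + 72*s - 534)/(s^4 - 5*s^3 + 28*s^2 - 180*s - 288)

Take the Laplace transform of both sides.
Using L{y''} = s^2 Y - s·y(0) - y'(0) and L{y'} = sY - y(0), with y(0) = 2, y'(0) = -5, the left side becomes (s^2 - 5*s - 8)Y - (2*s - 15).
The right side is L{sin(6*t)} = 6/(s^2 + 36).
So (s^2 - 5*s - 8)Y = 6/(s^2 + 36) + (2*s - 15).
Isolate Y and clear denominators.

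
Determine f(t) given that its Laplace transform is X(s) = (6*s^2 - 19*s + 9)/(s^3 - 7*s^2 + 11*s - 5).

f(t) = t*exp(t) + 4*exp(5*t) + 2*exp(t)

Factor the denominator: s^3 - 7*s^2 + 11*s - 5 = (s - 5)*(s - 1)^2.
Partial fraction decomposition gives [2/(s - 1)] + [(s - 1)^(-2)] + [4/(s - 5)].
Invert each term: 2/(s - 1) ↔ 2e^(t); 1/(s - 1)^2 ↔ t·e^(t); 4/(s - 5) ↔ 4e^(5t).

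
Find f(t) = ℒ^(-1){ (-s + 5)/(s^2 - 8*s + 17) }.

f(t) = exp(4*t)*sin(t) - exp(4*t)*cos(t)

Complete the square in the denominator: s^2 - 8*s + 17 = (s - 4)^2 + 1^2.
Split the numerator to match: -s + 5 = -1·(s - 4) + 1·1.
Invert each term: -1·(s - 4)/((s - 4)^2 + 1) ↔ -e^(4t)cos(t); 1·1/((s - 4)^2 + 1) ↔ e^(4t)sin(t).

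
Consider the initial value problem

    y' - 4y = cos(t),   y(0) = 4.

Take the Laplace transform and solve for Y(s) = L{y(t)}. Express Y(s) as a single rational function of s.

Y(s) = (4*s^2 + s + 4)/(s^3 - 4*s^2 + s - 4)

Take the Laplace transform of both sides.
The derivative rules (L{y'} = sY - y(0) = sY - 4) turn the left side into (s - 4)Y - (4).
The right side is L{cos(t)} = s/(s^2 + 1).
So (s - 4)Y = s/(s^2 + 1) + (4).
Solve for Y(s) and write it as one ratio of polynomials.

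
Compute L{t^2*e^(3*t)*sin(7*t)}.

L{sin(7t)} = 7/(s^2 + 49).
Multiplying by e^(3t) shifts s → s - 3, so L{e^(3*t)*sin(7*t)} = 7/((s - 3)^2 + 49).
Then apply L{t^2·g(t)} = (-1)^2 d^2/ds^2[G(s)] with G(s) = 7/((s - 3)^2 + 49):
differentiating 2 times and applying the sign gives 14*(3*s^2 - 18*s - 22)/(s^2 - 6*s + 58)^3.

14*(3*s^2 - 18*s - 22)/(s^2 - 6*s + 58)^3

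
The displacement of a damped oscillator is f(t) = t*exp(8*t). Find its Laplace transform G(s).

L{t} = 1!/s^2 = 1/s^2.
By the first shifting theorem, multiplying by e^(8t) replaces s with s - 8.

G(s) = (s - 8)^(-2)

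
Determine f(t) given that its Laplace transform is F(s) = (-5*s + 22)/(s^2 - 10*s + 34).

Complete the square in the denominator: s^2 - 10*s + 34 = (s - 5)^2 + 3^2.
Split the numerator to match: -5*s + 22 = -5·(s - 5) - 1·3.
Invert each term: -5·(s - 5)/((s - 5)^2 + 9) ↔ -5e^(5t)cos(3t); -1·3/((s - 5)^2 + 9) ↔ -e^(5t)sin(3t).

f(t) = -exp(5*t)*sin(3*t) - 5*exp(5*t)*cos(3*t)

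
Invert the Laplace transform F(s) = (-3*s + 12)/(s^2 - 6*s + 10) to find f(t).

Complete the square in the denominator: s^2 - 6*s + 10 = (s - 3)^2 + 1^2.
Split the numerator to match: -3*s + 12 = -3·(s - 3) + 3·1.
Invert each term: -3·(s - 3)/((s - 3)^2 + 1) ↔ -3e^(3t)cos(t); 3·1/((s - 3)^2 + 1) ↔ 3e^(3t)sin(t).

f(t) = 3*exp(3*t)*sin(t) - 3*exp(3*t)*cos(t)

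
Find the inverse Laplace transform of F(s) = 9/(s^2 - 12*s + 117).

exp(6*t)*sin(9*t)

Rewrite the denominator: s^2 - 12*s + 117 = (s - 6)^2 + 81.
The form in (s - 6) signals a first-shifting-theorem factor e^(6t).
Since L{sin(9t)} = 9/(s^2 + 81), the inverse is e^(6*t)*sin(9*t).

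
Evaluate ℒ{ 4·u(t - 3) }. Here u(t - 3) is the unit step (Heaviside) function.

4*exp(-3*s)/s

By the second shifting theorem, L{u(t - c)·g(t - c)} = e^(-cs)·G(s) with c = 3 and G(s) = L{g(t)}.
L{4} = 4/s.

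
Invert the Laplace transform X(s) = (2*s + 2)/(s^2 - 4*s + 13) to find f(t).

f(t) = 2*exp(2*t)*sin(3*t) + 2*exp(2*t)*cos(3*t)

Complete the square in the denominator: s^2 - 4*s + 13 = (s - 2)^2 + 3^2.
Split the numerator to match: 2*s + 2 = 2·(s - 2) + 2·3.
Invert each term: 2·(s - 2)/((s - 2)^2 + 9) ↔ 2e^(2t)cos(3t); 2·3/((s - 2)^2 + 9) ↔ 2e^(2t)sin(3t).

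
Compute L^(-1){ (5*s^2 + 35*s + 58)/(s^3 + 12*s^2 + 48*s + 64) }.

-t^2*exp(-4*t) - 5*t*exp(-4*t) + 5*exp(-4*t)

Factor the denominator: s^3 + 12*s^2 + 48*s + 64 = (s + 4)^3.
Partial fraction decomposition gives [5/(s + 4)] + [-5/(s + 4)^2] + [-2/(s + 4)^3].
Invert each term: 5/(s + 4) ↔ 5e^(-4t); -5/(s + 4)^2 ↔ -5t·e^(-4t); -2/(s + 4)^3 ↔ (-1)t^2·e^(-4t).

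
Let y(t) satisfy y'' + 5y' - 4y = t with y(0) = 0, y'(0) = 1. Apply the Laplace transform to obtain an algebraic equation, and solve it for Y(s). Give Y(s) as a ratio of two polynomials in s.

Take the Laplace transform of both sides.
Using L{y''} = s^2 Y - s·y(0) - y'(0) and L{y'} = sY - y(0), with y(0) = 0, y'(0) = 1, the left side becomes (s^2 + 5*s - 4)Y - (1).
The right side is L{t} = s^(-2).
So (s^2 + 5*s - 4)Y = s^(-2) + (1).
Isolate Y and clear denominators.

Y(s) = (s^2 + 1)/(s^4 + 5*s^3 - 4*s^2)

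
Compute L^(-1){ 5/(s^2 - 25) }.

sinh(5*t)

Since L{sinh(5t)} = 5/(s^2 - 25), the inverse is sinh(5*t).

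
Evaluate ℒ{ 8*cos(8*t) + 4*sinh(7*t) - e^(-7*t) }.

8*s/(s^2 + 64) + 28/(s^2 - 49) - 1/(s + 7)

By linearity of the Laplace transform, transform each term separately.
(-1)·[L{e^(-7t)} = 1/(s + 7)]; (8)·[L{cos(8t)} = s/(s^2 + 64)]; (4)·[L{sinh(7t)} = 7/(s^2 - 49)].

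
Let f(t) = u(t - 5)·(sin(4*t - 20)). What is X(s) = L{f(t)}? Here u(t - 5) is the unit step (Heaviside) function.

X(s) = 4*exp(-5*s)/(s^2 + 16)

By the second shifting theorem, L{u(t - c)·g(t - c)} = e^(-cs)·G(s) with c = 5 and G(s) = L{g(t)}.
L{sin(4t)} = 4/(s^2 + 16).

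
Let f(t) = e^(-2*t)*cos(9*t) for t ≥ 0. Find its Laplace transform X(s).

L{cos(9t)} = s/(s^2 + 81).
By the first shifting theorem, multiplying by e^(-2t) replaces s with s + 2.

X(s) = (s + 2)/((s + 2)^2 + 81)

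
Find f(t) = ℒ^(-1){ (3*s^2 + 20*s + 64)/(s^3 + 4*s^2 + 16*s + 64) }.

f(t) = 3*sin(4*t) + 2*cos(4*t) + exp(-4*t)

Factor the denominator: s^3 + 4*s^2 + 16*s + 64 = (s + 4)*(s^2 + 16).
Partial fraction decomposition gives [1/(s + 4)] + [2*s/(s^2 + 16)] + [12/(s^2 + 16)].
Invert each term: 1/(s + 4) ↔ e^(-4t); 2·s/(s^2 + 16) ↔ 2cos(4t); 3·4/(s^2 + 16) ↔ 3sin(4t).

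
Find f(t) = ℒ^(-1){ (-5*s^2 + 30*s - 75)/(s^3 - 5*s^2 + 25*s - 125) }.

Factor the denominator: s^3 - 5*s^2 + 25*s - 125 = (s - 5)*(s^2 + 25).
Partial fraction decomposition gives [-1/(s - 5)] + [-4*s/(s^2 + 25)] + [10/(s^2 + 25)].
Invert each term: -1/(s - 5) ↔ -e^(5t); -4·s/(s^2 + 25) ↔ -4cos(5t); 2·5/(s^2 + 25) ↔ 2sin(5t).

f(t) = -exp(5*t) + 2*sin(5*t) - 4*cos(5*t)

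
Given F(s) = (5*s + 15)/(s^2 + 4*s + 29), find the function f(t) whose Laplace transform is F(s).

Complete the square in the denominator: s^2 + 4*s + 29 = (s + 2)^2 + 5^2.
Split the numerator to match: 5*s + 15 = 5·(s + 2) + 1·5.
Invert each term: 5·(s + 2)/((s + 2)^2 + 25) ↔ 5e^(-2t)cos(5t); 1·5/((s + 2)^2 + 25) ↔ e^(-2t)sin(5t).

f(t) = exp(-2*t)*sin(5*t) + 5*exp(-2*t)*cos(5*t)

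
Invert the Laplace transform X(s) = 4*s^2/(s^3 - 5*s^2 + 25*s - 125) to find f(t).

Factor the denominator: s^3 - 5*s^2 + 25*s - 125 = (s - 5)*(s^2 + 25).
Partial fraction decomposition gives [2/(s - 5)] + [2*s/(s^2 + 25)] + [10/(s^2 + 25)].
Invert each term: 2/(s - 5) ↔ 2e^(5t); 2·s/(s^2 + 25) ↔ 2cos(5t); 2·5/(s^2 + 25) ↔ 2sin(5t).

f(t) = 2*exp(5*t) + 2*sin(5*t) + 2*cos(5*t)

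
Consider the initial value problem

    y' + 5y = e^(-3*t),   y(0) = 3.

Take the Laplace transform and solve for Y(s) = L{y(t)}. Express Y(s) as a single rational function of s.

Y(s) = (3*s + 10)/(s^2 + 8*s + 15)

Laplace-transform each side.
Using L{y'} = sY - y(0) = sY - 3, the left side becomes (s + 5)Y - (3).
The right side is L{e^(-3*t)} = 1/(s + 3).
So (s + 5)Y = 1/(s + 3) + (3).
Solve for Y(s) and write it as one ratio of polynomials.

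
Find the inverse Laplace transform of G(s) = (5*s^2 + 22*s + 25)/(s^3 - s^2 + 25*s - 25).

Factor the denominator: s^3 - s^2 + 25*s - 25 = (s - 1)*(s^2 + 25).
Partial fraction decomposition gives [2/(s - 1)] + [3*s/(s^2 + 25)] + [25/(s^2 + 25)].
Invert each term: 2/(s - 1) ↔ 2e^(t); 3·s/(s^2 + 25) ↔ 3cos(5t); 5·5/(s^2 + 25) ↔ 5sin(5t).

2*exp(t) + 5*sin(5*t) + 3*cos(5*t)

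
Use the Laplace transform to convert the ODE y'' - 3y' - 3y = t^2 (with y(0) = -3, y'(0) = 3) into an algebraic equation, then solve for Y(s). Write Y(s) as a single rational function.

Y(s) = (-3*s^4 + 12*s^3 + 2)/(s^5 - 3*s^4 - 3*s^3)

Take the Laplace transform of both sides.
With L{y''} = s^2 Y - s·y(0) - y'(0) and L{y'} = sY - y(0), with y(0) = -3, y'(0) = 3: the LHS transforms to (s^2 - 3*s - 3)Y - (-3*s + 12).
The right side is L{t^2} = 2/s^3.
So (s^2 - 3*s - 3)Y = 2/s^3 + (-3*s + 12).
Solve for Y(s) and write it as one ratio of polynomials.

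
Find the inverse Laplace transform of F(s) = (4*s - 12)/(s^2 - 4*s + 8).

Complete the square in the denominator: s^2 - 4*s + 8 = (s - 2)^2 + 2^2.
Split the numerator to match: 4*s - 12 = 4·(s - 2) - 2·2.
Invert each term: 4·(s - 2)/((s - 2)^2 + 4) ↔ 4e^(2t)cos(2t); -2·2/((s - 2)^2 + 4) ↔ -2e^(2t)sin(2t).

-2*exp(2*t)*sin(2*t) + 4*exp(2*t)*cos(2*t)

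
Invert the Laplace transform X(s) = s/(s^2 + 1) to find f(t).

f(t) = cos(t)

Since L{cos(t)} = s/(s^2 + 1), the inverse is cos(t).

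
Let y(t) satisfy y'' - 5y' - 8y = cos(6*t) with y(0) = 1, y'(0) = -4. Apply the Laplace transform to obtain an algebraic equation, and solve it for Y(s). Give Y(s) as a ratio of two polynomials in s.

Take the Laplace transform of both sides.
The derivative rules (L{y''} = s^2 Y - s·y(0) - y'(0) and L{y'} = sY - y(0), with y(0) = 1, y'(0) = -4) turn the left side into (s^2 - 5*s - 8)Y - (s - 9).
The right side is L{cos(6*t)} = s/(s^2 + 36).
So (s^2 - 5*s - 8)Y = s/(s^2 + 36) + (s - 9).
Isolate Y and clear denominators.

Y(s) = (s^3 - 9*s^2 + 37*s - 324)/(s^4 - 5*s^3 + 28*s^2 - 180*s - 288)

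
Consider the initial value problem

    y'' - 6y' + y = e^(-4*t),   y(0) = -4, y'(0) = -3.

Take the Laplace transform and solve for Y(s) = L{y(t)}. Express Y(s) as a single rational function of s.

Y(s) = (-4*s^2 + 5*s + 85)/(s^3 - 2*s^2 - 23*s + 4)

Apply the Laplace transform to the equation.
The derivative rules (L{y''} = s^2 Y - s·y(0) - y'(0) and L{y'} = sY - y(0), with y(0) = -4, y'(0) = -3) turn the left side into (s^2 - 6*s + 1)Y - (-4*s + 21).
The right side is L{e^(-4*t)} = 1/(s + 4).
So (s^2 - 6*s + 1)Y = 1/(s + 4) + (-4*s + 21).
Solve for Y(s) and write it as one ratio of polynomials.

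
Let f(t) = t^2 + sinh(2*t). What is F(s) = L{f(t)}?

By linearity of the Laplace transform, transform each term separately.
L{t^2} = 2!/s^3 = 2/s^3; L{sinh(2t)} = 2/(s^2 - 4).

F(s) = 2/(s^2 - 4) + 2/s^3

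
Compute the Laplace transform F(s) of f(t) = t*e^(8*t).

L{t} = 1!/s^2 = 1/s^2.
By the first shifting theorem, multiplying by e^(8t) replaces s with s - 8.

F(s) = (s - 8)^(-2)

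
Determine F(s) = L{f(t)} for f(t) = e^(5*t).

F(s) = 1/(s - 5)

L{e^(5t)} = 1/(s - 5).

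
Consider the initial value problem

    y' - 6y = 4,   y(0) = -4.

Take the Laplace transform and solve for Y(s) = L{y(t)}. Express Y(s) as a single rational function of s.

Take the Laplace transform of both sides.
With L{y'} = sY - y(0) = sY - (-4): the LHS transforms to (s - 6)Y - (-4).
The right side is L{4} = 4/s.
So (s - 6)Y = 4/s + (-4).
Solve for Y(s) and write it as one ratio of polynomials.

Y(s) = (-4*s + 4)/(s^2 - 6*s)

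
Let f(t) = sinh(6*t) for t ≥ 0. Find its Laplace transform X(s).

L{sinh(6t)} = 6/(s^2 - 36).

X(s) = 6/(s^2 - 36)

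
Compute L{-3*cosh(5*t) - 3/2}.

Apply the Laplace transform termwise.
L{-3/2} = (-3/2)/s; (-3)·[L{cosh(5t)} = s/(s^2 - 25)].

-3*s/(s^2 - 25) - 3/(2*s)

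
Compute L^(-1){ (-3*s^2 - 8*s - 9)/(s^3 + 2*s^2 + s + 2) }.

-4*sin(t) - 2*cos(t) - exp(-2*t)

Factor the denominator: s^3 + 2*s^2 + s + 2 = (s + 2)*(s^2 + 1).
Partial fraction decomposition gives [-1/(s + 2)] + [-2*s/(s^2 + 1)] + [-4/(s^2 + 1)].
Invert each term: -1/(s + 2) ↔ -e^(-2t); -2·s/(s^2 + 1) ↔ -2cos(t); -4·1/(s^2 + 1) ↔ -4sin(t).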